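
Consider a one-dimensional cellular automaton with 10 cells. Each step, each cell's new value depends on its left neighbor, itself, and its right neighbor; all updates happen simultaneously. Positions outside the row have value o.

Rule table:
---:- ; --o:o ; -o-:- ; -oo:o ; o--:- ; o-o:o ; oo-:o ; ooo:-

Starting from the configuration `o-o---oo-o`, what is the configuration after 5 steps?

ooooo--oo-

oo---ooooo
-o--oo----
o--ooo---o
o-oo-o--oo
ooooo--oo-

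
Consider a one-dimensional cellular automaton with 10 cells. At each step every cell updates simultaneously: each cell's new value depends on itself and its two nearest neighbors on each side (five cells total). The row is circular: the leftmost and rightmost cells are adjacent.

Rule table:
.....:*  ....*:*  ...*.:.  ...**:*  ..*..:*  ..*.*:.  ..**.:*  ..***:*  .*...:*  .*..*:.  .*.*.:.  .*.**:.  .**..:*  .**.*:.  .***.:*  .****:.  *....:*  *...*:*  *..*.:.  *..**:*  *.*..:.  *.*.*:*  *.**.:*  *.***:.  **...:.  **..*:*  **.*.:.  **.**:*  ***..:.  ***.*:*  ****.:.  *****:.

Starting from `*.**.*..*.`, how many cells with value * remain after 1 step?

2

*.*.......
count of *: 2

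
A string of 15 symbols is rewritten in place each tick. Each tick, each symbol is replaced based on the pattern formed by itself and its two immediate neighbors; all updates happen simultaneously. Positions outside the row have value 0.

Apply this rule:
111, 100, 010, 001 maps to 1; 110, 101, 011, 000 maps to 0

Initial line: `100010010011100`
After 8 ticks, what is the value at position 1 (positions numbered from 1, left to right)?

1

tick 1: 110111111101010
tick 2: 000011111001011
tick 3: 000101110111000
tick 4: 001100100010100
tick 5: 010011110110110
tick 6: 111101100000001
tick 7: 011000010000011
tick 8: 100100111000100
position 1 holds 1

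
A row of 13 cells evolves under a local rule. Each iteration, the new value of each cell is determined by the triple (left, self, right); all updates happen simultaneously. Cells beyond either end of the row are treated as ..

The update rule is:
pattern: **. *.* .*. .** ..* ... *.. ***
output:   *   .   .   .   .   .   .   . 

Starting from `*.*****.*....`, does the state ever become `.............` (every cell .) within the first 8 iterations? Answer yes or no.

yes

......*......
.............
all cells are . at iteration 2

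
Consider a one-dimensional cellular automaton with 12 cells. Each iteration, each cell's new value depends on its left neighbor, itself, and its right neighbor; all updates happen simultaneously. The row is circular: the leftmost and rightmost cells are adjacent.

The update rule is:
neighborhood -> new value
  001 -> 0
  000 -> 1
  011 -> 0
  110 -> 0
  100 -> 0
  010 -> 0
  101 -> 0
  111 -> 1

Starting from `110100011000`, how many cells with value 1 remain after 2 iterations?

6

000001000010
111100011000
count of 1: 6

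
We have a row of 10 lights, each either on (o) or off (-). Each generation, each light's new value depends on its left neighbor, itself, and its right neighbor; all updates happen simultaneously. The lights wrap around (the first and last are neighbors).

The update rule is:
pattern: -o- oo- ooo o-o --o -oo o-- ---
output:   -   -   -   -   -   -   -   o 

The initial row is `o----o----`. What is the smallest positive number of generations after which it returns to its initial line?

--oo---oo-
o----o----

2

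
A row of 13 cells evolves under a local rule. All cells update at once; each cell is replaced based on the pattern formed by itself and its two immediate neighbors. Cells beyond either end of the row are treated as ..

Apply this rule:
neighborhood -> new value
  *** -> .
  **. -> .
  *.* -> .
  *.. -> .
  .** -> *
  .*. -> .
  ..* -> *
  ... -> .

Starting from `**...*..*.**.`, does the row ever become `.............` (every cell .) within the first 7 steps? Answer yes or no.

*...*..*..*..
...*..*..*...
..*..*..*....
.*..*..*.....
*..*..*......
..*..*.......
.*..*........
step 7 is .*..*........, still not uniform .

no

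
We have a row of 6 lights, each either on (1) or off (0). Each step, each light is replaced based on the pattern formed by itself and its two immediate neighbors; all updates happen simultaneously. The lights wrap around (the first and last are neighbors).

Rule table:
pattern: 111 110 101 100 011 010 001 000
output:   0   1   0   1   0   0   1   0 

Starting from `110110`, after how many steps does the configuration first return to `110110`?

6

step 1: 010010
step 2: 101101
step 3: 100100
step 4: 011011
step 5: 001001
step 6: 110110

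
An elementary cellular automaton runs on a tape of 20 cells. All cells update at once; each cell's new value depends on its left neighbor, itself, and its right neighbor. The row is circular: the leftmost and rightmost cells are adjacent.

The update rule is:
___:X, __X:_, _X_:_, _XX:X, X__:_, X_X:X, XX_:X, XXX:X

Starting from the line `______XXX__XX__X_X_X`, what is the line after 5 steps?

XXXXXXXXX__XXXXXXX__

step 1: _XXXX_XXX__XX___X_X_
step 2: _XXXXXXXX__XX_X__X__
step 3: _XXXXXXXX__XXX_____X
step 4: XXXXXXXXX__XXX_XXX__
step 5: XXXXXXXXX__XXXXXXX__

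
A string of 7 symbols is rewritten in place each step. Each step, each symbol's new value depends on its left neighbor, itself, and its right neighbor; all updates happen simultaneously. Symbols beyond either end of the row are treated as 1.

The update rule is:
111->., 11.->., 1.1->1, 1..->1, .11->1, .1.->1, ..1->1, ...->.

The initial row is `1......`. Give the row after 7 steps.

.1....1
111..11
...111.
1.11..1
.11.111
11.11..
..11.11

..11.11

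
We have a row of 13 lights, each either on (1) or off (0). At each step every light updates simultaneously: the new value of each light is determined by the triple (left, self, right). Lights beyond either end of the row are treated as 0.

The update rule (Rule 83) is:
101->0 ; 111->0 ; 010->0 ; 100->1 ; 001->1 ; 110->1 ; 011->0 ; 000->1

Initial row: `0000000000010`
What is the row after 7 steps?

1111111111101
0000000000100
1111111111011
0000000001001
1111111110110
0000000010011
1111111101101

1111111101101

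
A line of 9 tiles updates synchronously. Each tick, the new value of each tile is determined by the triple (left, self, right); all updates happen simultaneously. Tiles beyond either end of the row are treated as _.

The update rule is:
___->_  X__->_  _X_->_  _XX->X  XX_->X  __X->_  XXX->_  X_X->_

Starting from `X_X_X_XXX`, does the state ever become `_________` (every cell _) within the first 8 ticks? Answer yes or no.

yes

______X_X
_________
all cells are _ at tick 2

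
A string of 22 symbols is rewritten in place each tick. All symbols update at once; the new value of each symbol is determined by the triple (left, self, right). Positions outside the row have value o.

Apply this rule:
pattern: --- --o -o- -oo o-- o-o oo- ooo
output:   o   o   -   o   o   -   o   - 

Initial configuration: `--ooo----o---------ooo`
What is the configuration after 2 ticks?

--o-o---o-o--------ooo

tick 1: ooo-ooooo-oooooooooo--
tick 2: --o-o---o-o--------ooo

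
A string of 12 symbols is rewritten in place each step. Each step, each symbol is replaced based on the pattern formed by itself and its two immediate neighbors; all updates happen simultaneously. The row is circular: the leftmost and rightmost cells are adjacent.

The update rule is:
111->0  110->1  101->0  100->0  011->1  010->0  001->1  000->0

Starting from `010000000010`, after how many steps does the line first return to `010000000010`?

12

step 1: 100000000100
step 2: 000000001001
step 3: 000000010010
step 4: 000000100100
step 5: 000001001000
step 6: 000010010000
step 7: 000100100000
step 8: 001001000000
step 9: 010010000000
step 10: 100100000000
step 11: 001000000001
step 12: 010000000010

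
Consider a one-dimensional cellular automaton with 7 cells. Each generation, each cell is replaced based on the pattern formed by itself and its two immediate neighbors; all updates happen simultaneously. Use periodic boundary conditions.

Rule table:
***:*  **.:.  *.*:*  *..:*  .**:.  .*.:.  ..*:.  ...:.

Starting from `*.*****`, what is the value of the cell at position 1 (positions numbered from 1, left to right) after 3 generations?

.*.****
*.*.**.
.*.*..*
position 1 holds .

.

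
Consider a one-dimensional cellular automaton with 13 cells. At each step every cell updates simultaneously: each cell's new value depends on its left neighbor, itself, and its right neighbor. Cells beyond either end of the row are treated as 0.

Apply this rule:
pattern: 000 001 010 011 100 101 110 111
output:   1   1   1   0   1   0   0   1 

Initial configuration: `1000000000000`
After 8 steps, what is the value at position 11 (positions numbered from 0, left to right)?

1

1111111111111
0111111111110
1011111111101
1001111111001
1110111110111
0100011100010
1111101011111
0111001001110
position 11 holds 1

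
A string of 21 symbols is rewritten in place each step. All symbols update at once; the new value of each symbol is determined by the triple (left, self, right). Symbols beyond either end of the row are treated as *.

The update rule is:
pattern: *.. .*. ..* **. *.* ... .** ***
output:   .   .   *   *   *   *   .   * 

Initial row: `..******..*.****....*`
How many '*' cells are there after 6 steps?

16

.*.*****.*.*.***.***.
*.*.*****.*.*.***.***
**.*.*****.*.*.***.**
***.*.*****.*.*.***.*
****.*.*****.*.*.***.
*****.*.*****.*.*.***
count of *: 16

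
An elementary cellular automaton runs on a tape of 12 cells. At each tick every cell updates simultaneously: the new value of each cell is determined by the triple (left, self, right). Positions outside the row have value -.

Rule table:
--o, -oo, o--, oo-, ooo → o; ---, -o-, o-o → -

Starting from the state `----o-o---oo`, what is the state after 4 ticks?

---o---o-ooo
--o-o-o--ooo
-o-----ooooo
o-o---oooooo

o-o---oooooo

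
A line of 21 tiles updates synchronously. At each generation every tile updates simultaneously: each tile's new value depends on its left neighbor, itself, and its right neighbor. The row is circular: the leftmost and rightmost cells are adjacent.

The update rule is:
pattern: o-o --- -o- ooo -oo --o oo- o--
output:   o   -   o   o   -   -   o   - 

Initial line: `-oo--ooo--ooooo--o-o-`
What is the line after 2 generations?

generation 1: --o---oo---oooo--ooo-
generation 2: --o----o----ooo---oo-

--o----o----ooo---oo-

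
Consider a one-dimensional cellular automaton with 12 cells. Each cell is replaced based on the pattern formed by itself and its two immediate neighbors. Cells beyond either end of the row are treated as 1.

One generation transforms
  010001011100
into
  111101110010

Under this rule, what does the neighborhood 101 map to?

At position 0 the neighborhood is 101; the next row has 1 there.

1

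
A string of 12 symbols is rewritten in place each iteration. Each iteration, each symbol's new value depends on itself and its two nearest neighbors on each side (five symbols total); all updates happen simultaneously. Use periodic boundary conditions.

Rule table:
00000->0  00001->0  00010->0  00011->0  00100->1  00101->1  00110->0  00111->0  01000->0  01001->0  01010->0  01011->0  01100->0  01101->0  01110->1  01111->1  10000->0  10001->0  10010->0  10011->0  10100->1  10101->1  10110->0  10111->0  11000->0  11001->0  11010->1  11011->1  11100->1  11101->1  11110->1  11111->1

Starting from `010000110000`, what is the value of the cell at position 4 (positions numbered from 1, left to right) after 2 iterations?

0

010000000000
010000000000
position 4 holds 0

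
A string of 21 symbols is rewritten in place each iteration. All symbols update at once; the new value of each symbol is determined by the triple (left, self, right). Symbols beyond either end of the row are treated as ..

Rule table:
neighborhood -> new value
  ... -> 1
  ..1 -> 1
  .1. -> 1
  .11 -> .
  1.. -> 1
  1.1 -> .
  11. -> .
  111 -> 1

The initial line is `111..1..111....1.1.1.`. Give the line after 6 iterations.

11.1111..1..111.....1

.1.11111.1.11111.1.11
11..111..1..111..1...
..11.1.11111.1.111111
11...1..111..1..1111.
..111111.1.11111.11.1
11.1111..1..111.....1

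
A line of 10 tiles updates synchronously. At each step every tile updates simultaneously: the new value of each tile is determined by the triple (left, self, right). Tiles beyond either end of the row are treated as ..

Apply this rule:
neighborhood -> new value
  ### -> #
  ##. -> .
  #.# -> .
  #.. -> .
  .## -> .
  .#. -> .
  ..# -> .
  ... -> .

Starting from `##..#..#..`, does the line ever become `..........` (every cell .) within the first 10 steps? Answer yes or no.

..........
all cells are . at step 1

yes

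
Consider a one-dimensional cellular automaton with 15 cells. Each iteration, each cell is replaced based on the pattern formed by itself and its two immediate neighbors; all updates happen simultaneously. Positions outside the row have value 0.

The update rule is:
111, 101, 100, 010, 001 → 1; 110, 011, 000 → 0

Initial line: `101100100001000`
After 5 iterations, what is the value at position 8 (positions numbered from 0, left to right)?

110011110011100
001101101101010
010010010011111
111111111101110
011111111010101
position 8 holds 1

1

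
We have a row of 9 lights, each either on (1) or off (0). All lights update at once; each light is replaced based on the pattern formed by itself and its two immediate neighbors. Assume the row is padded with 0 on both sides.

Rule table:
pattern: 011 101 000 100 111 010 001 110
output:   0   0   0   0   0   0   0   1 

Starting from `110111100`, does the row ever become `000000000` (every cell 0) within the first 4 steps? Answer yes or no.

yes

010000100
000000000
all cells are 0 at step 2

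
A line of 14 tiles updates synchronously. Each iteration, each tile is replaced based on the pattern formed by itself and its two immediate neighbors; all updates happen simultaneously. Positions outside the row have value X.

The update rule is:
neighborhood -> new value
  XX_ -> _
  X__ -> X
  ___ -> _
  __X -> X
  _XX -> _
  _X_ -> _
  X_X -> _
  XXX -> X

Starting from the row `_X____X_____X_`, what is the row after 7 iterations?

X_X________X_X

iteration 1: __X__X_X___X__
iteration 2: XX_XX___X_X_XX
iteration 3: X____X_X_____X
iteration 4: _X__X___X___X_
iteration 5: __XX_X_X_X_X__
iteration 6: XX__________XX
iteration 7: X_X________X_X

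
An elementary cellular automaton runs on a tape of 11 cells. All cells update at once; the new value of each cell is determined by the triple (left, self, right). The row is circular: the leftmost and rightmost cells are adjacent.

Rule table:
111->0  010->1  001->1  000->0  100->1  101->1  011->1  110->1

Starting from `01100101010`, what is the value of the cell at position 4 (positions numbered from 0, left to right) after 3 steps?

0

11111111111
00000000000
00000000000
position 4 holds 0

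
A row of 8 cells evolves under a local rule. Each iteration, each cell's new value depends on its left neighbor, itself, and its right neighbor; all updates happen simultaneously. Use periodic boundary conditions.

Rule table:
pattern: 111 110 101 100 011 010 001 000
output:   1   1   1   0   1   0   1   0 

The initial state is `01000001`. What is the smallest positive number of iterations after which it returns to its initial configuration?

10000010
00000101
00001010
00010100
00101000
01010000
10100000
01000001

8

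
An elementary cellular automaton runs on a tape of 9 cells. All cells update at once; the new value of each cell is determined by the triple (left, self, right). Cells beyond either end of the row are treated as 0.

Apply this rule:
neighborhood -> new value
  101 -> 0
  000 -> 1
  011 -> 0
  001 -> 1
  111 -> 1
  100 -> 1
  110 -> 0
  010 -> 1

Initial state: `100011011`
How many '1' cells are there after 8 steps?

111100000
011011111
100001110
111110101
011100101
101011101
101001001
101111111
count of 1: 8

8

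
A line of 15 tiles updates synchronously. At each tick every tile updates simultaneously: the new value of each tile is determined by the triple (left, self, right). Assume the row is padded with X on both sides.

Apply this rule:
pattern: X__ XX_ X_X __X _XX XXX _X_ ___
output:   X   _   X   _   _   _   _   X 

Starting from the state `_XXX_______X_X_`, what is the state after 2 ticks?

_XX_______X__X_

X___XXXXXX__X_X
_XX_______X__X_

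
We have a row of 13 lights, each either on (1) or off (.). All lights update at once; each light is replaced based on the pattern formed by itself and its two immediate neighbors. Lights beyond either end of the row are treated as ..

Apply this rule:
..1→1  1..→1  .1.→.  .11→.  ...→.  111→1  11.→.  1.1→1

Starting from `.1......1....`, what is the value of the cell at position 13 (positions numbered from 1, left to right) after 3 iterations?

.

iteration 1: 1.1....1.1...
iteration 2: .1.1..1.1.1..
iteration 3: 1.1.11.1.1.1.
position 13 holds .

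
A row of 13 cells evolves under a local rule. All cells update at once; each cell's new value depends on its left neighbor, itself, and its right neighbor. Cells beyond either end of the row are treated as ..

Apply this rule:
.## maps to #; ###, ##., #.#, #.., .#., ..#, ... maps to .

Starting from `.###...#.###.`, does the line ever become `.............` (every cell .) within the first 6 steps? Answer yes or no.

step 1: .#.......#...
step 2: .............
all cells are . at step 2

yes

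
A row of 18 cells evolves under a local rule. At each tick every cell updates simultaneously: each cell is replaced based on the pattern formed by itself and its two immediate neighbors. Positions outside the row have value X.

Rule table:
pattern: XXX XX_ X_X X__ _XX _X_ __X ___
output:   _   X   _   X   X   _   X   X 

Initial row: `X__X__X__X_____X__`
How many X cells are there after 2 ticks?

8

XXX_XX_XX_XXXXX_XX
__X_XX_XX_X___X_X_
count of X: 8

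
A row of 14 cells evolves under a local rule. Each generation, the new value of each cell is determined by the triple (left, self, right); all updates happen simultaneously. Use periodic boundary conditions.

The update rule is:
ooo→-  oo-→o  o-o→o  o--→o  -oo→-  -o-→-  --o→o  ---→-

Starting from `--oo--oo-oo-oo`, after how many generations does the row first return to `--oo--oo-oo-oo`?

28

oo-ooo-oo-oo-o
-oo--oo-oo-oo-
o-ooo-oo-oo-oo
oo--oo-oo-oo--
-ooo-oo-oo-ooo
o--oo-oo-oo--o
ooo-oo-oo-ooo-
--oo-oo-oo--oo
oo-oo-oo-ooo-o
-oo-oo-oo--oo-
o-oo-oo-ooo-oo
oo-oo-oo--oo--
-oo-oo-ooo-ooo
o-oo-oo--oo--o
oo-oo-ooo-ooo-
-oo-oo--oo--oo
o-oo-ooo-ooo-o
oo-oo--oo--oo-
-oo-ooo-ooo-oo
o-oo--oo--oo-o
oo-ooo-ooo-oo-
-oo--oo--oo-oo
o-ooo-ooo-oo-o
oo--oo--oo-oo-
-ooo-ooo-oo-oo
o--oo--oo-oo-o
ooo-ooo-oo-oo-
--oo--oo-oo-oo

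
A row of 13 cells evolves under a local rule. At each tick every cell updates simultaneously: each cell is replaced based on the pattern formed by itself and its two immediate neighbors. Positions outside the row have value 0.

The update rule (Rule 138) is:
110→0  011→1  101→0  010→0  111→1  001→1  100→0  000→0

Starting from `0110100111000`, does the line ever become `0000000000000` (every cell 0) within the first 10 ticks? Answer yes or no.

1100001110000
1000011100000
0000111000000
0001110000000
0011100000000
0111000000000
1110000000000
1100000000000
1000000000000
0000000000000
all cells are 0 at tick 10

yes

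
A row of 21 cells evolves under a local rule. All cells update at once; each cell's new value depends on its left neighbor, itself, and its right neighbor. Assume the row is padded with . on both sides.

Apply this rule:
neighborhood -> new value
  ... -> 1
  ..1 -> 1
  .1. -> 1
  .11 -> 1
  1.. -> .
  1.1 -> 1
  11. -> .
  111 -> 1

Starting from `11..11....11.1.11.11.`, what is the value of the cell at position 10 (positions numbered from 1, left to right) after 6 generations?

1

generation 1: 1..11..1111.1111.11..
generation 2: 1.11..1111.1111.11..1
generation 3: 111..1111.1111.11..11
generation 4: 11..1111.1111.11..11.
generation 5: 1..1111.1111.11..11..
generation 6: 1.1111.1111.11..11..1
position 10 holds 1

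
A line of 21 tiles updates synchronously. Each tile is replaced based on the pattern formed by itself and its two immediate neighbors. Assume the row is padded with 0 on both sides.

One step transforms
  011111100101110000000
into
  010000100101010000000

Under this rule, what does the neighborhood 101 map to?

0

At position 10 the neighborhood is 101; the next row has 0 there.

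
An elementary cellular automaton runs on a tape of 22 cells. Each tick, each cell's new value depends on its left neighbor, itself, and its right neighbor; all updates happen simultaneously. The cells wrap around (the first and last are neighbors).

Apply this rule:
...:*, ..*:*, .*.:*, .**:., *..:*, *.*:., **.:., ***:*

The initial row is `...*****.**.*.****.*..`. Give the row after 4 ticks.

***.***.....*..**..***
**...*.********..**.**
*.****..******.**....*
...**.**.****....****.

...**.**.****....****.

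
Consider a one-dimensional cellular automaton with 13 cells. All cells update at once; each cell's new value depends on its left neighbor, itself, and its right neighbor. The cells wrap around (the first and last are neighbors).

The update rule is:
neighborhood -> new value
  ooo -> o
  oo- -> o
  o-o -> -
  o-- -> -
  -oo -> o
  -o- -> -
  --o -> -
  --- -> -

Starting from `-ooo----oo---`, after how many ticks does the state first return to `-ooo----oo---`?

1

-ooo----oo---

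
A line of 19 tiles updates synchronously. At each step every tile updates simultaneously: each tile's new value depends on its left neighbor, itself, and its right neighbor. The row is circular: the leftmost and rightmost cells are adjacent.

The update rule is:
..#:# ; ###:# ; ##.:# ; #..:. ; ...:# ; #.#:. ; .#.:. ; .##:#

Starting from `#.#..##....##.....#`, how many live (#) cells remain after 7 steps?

16

step 1: #...###.#####.#####
step 2: #.#####.#####.#####
step 3: #.#####.#####.#####  (fixed point — unchanged through step 7)
count of #: 16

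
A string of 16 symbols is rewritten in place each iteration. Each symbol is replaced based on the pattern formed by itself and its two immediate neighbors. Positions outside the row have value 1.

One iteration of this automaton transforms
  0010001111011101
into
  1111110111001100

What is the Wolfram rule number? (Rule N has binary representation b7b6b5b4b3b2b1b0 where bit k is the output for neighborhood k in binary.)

position 7: 111 → 1  (bit 7 = 1)
position 9: 110 → 1  (bit 6 = 1)
position 10: 101 → 0  (bit 5 = 0)
position 0: 100 → 1  (bit 4 = 1)
position 6: 011 → 0  (bit 3 = 0)
position 2: 010 → 1  (bit 2 = 1)
position 1: 001 → 1  (bit 1 = 1)
position 4: 000 → 1  (bit 0 = 1)
bits b7..b0 = 11010111 = 215

215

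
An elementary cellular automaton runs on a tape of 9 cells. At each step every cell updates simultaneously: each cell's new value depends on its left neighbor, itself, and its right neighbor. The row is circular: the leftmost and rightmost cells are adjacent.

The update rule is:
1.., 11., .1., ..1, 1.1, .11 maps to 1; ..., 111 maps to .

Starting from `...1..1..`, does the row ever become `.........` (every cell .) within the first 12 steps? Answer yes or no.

step 1: ..111111.
step 2: .11....11
step 3: 1111..111
step 4: ...1111..
step 5: ..11..11.
step 6: .11111111
step 7: 11......1
step 8: .11....11  (repeats step 2; period 6)
step 12: .11111111
step 12 is .11111111, still not uniform .

no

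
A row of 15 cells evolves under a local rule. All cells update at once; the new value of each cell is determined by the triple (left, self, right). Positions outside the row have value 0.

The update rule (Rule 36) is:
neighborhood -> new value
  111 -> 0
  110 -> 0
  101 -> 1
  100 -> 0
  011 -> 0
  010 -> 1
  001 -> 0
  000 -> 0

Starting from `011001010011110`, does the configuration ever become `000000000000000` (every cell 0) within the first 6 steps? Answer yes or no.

000001110000000
000000000000000
all cells are 0 at step 2

yes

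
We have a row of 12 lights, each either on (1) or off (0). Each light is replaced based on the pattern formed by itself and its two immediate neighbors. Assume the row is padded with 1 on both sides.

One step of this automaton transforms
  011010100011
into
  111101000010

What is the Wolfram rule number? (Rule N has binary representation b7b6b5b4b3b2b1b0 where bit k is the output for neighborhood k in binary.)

104

position 11: 111 → 0  (bit 7 = 0)
position 2: 110 → 1  (bit 6 = 1)
position 0: 101 → 1  (bit 5 = 1)
position 7: 100 → 0  (bit 4 = 0)
position 1: 011 → 1  (bit 3 = 1)
position 4: 010 → 0  (bit 2 = 0)
position 9: 001 → 0  (bit 1 = 0)
position 8: 000 → 0  (bit 0 = 0)
bits b7..b0 = 01101000 = 104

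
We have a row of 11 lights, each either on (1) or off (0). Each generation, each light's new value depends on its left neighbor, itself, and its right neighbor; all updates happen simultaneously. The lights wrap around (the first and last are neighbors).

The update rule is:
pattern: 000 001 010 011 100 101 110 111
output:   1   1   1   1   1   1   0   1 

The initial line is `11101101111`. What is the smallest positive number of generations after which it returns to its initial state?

11

generation 1: 11011011111
generation 2: 10110111111
generation 3: 01101111111
generation 4: 11011111110
generation 5: 10111111101
generation 6: 01111111011
generation 7: 11111110110
generation 8: 11111101101
generation 9: 11111011011
generation 10: 11110110111
generation 11: 11101101111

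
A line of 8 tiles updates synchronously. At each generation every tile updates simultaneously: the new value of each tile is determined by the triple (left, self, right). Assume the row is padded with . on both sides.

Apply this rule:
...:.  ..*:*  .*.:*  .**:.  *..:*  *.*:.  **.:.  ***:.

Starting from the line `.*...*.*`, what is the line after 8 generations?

.*......

***.**.*
.......*
......**
.....*..
....***.
...*...*
..***.**
.*......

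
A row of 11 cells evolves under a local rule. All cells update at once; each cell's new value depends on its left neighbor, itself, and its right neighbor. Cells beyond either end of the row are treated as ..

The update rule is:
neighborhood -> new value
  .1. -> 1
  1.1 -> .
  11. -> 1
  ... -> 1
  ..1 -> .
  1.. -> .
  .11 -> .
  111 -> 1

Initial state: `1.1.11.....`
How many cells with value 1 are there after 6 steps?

1.1..1.1111
1.1..1..111
1.1..1...11
1.1..1.1..1
1.1..1.1..1  (fixed point — unchanged through step 6)
count of 1: 5

5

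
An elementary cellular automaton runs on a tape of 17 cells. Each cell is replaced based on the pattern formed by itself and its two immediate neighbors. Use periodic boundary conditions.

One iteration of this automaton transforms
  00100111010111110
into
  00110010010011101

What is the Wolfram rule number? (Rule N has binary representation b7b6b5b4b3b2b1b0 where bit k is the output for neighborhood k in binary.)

position 6: 111 → 1  (bit 7 = 1)
position 7: 110 → 0  (bit 6 = 0)
position 8: 101 → 0  (bit 5 = 0)
position 3: 100 → 1  (bit 4 = 1)
position 5: 011 → 0  (bit 3 = 0)
position 2: 010 → 1  (bit 2 = 1)
position 1: 001 → 0  (bit 1 = 0)
position 0: 000 → 0  (bit 0 = 0)
bits b7..b0 = 10010100 = 148

148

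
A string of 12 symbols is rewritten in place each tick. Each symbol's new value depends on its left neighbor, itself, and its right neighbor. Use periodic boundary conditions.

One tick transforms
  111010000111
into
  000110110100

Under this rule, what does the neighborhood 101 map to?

At position 3 the neighborhood is 101; the next row has 1 there.

1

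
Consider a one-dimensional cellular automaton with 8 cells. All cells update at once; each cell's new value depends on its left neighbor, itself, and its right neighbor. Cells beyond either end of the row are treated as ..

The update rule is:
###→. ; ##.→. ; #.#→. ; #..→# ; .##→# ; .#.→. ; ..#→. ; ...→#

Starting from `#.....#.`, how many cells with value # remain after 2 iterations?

2

.####..#
.#...#..
count of #: 2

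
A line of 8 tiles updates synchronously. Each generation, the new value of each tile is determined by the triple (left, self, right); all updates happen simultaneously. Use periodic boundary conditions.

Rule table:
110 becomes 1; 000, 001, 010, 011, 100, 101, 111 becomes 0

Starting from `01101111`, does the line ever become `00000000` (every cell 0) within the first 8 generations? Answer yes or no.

00100001
00000000
all cells are 0 at generation 2

yes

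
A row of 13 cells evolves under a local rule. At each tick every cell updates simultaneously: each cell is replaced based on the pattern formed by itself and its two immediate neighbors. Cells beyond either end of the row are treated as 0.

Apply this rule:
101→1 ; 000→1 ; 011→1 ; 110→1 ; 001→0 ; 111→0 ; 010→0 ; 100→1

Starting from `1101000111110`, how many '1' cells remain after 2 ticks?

10

1110110100011
1011111011011
count of 1: 10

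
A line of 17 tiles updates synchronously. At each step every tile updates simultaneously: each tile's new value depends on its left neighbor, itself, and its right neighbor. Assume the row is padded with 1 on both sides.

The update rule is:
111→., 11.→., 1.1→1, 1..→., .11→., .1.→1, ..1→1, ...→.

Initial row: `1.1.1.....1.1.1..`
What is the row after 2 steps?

.1111....111111.1
1.......1......1.

1.......1......1.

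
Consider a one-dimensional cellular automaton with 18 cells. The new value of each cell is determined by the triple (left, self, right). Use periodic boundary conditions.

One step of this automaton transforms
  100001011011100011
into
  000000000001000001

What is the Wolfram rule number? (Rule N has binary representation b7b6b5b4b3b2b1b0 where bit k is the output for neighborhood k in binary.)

position 11: 111 → 1  (bit 7 = 1)
position 0: 110 → 0  (bit 6 = 0)
position 6: 101 → 0  (bit 5 = 0)
position 1: 100 → 0  (bit 4 = 0)
position 7: 011 → 0  (bit 3 = 0)
position 5: 010 → 0  (bit 2 = 0)
position 4: 001 → 0  (bit 1 = 0)
position 2: 000 → 0  (bit 0 = 0)
bits b7..b0 = 10000000 = 128

128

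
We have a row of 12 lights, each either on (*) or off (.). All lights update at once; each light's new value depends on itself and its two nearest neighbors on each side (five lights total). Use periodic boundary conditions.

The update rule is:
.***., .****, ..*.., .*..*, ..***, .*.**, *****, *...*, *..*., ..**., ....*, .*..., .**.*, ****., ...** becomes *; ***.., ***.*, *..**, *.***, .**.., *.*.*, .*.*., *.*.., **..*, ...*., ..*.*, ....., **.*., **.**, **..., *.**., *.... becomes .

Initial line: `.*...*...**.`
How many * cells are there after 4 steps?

6

step 1: ****.*****..
step 2: ***...***...
step 3: **..****..**
step 4: *...***...**
count of *: 6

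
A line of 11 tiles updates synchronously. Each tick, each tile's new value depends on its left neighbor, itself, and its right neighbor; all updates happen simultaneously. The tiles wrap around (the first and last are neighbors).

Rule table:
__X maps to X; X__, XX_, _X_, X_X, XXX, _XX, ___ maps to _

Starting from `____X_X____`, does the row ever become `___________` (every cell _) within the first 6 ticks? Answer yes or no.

___X_______
__X________
_X_________
X__________
__________X
_________X_
tick 6 is _________X_, still not uniform _

no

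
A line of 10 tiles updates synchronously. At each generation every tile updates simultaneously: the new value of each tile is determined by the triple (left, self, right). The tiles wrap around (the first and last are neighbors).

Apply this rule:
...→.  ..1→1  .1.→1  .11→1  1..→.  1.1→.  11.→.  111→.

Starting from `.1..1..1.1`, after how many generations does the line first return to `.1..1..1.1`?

.1.11.11.1
.1.1..1..1
.1.1.11.11
.1.1.1..1.
11.1.1.11.
1..1.1.1..
1.11.1.1.1
..1..1.1.1
.11.11.1.1
.1..1..1.1

10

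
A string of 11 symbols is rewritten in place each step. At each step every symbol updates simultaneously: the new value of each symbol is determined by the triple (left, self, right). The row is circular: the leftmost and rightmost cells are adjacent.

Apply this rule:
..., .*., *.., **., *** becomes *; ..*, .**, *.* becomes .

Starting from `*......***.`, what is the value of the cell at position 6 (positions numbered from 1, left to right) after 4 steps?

*

******..**.
.******..*.
..******.**
*..*****..*
position 6 holds *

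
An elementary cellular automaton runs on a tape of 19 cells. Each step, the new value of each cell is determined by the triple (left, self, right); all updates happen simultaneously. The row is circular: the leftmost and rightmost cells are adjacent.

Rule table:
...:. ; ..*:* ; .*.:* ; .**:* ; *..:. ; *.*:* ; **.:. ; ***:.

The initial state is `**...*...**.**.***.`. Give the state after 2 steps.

...**..**.**.**..**

step 1: *...**..**.**.**..*
step 2: ...**..**.**.**..**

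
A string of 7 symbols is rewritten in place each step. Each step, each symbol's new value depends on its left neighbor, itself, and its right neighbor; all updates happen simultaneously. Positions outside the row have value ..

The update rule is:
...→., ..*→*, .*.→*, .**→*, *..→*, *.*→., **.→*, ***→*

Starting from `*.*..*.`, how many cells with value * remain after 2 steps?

6

*.*****
*.*****
count of *: 6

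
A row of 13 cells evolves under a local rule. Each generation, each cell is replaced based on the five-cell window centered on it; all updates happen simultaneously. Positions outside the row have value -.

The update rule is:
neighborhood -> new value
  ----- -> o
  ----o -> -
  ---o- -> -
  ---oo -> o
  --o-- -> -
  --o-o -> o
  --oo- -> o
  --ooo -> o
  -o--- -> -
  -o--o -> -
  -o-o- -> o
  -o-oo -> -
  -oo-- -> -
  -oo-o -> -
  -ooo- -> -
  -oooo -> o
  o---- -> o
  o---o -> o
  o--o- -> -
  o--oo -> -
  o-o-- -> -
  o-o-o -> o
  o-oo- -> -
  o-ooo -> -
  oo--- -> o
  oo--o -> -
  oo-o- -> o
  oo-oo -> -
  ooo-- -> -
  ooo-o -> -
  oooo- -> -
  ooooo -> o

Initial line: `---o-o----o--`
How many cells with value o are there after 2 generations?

generation 1: o--oo--o----o
generation 2: ---o-----o---
count of o: 2

2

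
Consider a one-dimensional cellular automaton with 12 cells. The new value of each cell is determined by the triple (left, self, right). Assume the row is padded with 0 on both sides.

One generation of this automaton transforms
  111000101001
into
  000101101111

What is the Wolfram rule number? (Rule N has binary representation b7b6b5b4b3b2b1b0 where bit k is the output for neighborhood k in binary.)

22

position 1: 111 → 0  (bit 7 = 0)
position 2: 110 → 0  (bit 6 = 0)
position 7: 101 → 0  (bit 5 = 0)
position 3: 100 → 1  (bit 4 = 1)
position 0: 011 → 0  (bit 3 = 0)
position 6: 010 → 1  (bit 2 = 1)
position 5: 001 → 1  (bit 1 = 1)
position 4: 000 → 0  (bit 0 = 0)
bits b7..b0 = 00010110 = 22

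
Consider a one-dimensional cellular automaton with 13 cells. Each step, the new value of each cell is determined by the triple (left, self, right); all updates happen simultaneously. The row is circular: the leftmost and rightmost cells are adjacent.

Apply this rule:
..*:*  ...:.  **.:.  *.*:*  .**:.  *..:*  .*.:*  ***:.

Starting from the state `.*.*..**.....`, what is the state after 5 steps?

****...****..

******..*....
......****..*
*....*....***
.*..***..*...
****...****..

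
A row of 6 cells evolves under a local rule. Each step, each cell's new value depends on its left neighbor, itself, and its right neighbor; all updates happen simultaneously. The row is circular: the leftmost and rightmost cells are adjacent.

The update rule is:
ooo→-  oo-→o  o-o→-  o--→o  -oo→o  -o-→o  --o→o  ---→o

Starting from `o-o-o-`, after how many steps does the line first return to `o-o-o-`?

1

step 1: o-o-o-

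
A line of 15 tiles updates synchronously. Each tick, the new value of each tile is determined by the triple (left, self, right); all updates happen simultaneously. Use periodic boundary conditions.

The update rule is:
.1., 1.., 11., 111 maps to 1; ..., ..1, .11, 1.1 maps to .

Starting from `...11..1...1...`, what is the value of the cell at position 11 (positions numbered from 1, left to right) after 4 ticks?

1

....11.11..11..
.....1..11..11.
.....11..11..11
1.....11..11..1
position 11 holds 1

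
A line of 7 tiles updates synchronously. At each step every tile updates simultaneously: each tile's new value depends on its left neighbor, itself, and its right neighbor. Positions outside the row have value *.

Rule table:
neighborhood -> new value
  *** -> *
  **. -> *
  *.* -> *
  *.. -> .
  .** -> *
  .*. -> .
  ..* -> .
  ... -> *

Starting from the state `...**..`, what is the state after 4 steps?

.*.**..
*.***..
*****..
*****..

*****..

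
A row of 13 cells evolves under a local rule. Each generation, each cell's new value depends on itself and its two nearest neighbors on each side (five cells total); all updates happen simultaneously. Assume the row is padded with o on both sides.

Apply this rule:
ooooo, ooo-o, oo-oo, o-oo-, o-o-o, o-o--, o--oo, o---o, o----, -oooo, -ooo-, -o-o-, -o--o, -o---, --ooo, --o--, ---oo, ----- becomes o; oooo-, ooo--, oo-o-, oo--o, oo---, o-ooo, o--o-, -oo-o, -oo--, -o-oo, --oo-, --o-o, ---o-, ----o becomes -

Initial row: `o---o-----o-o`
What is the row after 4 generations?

oo--ooo------

--o-oooo-----
-----o---oo-o
-oo--oooo--o-
oo--ooo------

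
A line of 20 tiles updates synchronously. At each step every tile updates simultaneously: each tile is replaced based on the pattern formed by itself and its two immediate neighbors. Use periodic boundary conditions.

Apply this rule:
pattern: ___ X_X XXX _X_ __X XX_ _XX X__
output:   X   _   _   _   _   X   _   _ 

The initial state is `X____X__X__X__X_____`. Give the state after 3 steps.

step 1: __XX____________XXX_
step 2: X__X_XXXXXXXXXX___X_
step 3: ______________X_X___

______________X_X___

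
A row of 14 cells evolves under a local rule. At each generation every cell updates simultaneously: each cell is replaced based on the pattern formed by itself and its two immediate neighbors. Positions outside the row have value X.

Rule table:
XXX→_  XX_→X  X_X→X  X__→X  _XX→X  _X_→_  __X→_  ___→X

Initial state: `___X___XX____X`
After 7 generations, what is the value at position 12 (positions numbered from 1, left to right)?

XX__XX_XXXXX_X
_XX_XXXX___XXX
XXXXX__XXX_X__
____XX_X_XX_X_
XXX_XXX_XXXX_X
__XXX_XXX__XXX
X_X_XXX_XX_X__
position 12 holds X

X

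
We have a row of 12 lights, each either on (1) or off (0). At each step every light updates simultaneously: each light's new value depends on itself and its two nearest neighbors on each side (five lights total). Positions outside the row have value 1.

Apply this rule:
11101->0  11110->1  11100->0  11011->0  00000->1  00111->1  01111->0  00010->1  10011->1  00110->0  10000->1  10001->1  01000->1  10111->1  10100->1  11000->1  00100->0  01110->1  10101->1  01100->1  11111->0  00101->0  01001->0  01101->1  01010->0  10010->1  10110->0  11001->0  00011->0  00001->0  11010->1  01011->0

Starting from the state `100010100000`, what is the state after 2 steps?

011001101001

011100111100
011001101001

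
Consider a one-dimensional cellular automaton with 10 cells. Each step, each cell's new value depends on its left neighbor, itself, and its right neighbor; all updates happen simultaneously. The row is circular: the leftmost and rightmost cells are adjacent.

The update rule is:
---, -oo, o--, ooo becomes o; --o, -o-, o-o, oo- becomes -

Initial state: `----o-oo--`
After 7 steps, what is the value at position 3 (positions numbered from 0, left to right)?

ooo---o-oo
oo-oo---oo
o--o-oo-oo
-o---o--oo
--oo--o-o-
o-o-o----o
-----ooo-o
position 3 holds -

-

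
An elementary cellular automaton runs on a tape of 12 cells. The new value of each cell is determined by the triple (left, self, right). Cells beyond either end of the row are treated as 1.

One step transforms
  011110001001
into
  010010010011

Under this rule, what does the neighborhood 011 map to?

At position 1 the neighborhood is 011; the next row has 1 there.

1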